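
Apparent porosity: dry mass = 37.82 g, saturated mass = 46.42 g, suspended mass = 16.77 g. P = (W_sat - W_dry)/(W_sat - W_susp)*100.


P = (46.42 - 37.82) / (46.42 - 16.77) * 100 = 8.6 / 29.65 * 100 = 29.0%

29.0


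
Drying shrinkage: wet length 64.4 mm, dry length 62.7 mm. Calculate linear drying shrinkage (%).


DS = (64.4 - 62.7) / 64.4 * 100 = 2.64%

2.64


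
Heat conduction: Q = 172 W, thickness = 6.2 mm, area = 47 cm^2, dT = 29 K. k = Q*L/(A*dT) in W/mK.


k = 172*6.2/1000/(47/10000*29) = 7.82 W/mK

7.82


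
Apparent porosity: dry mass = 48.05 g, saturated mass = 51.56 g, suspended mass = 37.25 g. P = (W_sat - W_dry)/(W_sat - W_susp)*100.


P = (51.56 - 48.05) / (51.56 - 37.25) * 100 = 3.51 / 14.31 * 100 = 24.5%

24.5


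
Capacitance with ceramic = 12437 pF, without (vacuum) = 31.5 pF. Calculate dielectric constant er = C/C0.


er = 12437 / 31.5 = 394.83

394.83


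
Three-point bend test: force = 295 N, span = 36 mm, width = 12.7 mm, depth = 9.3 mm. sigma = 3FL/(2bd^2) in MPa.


sigma = 3*295*36/(2*12.7*9.3^2) = 14.5 MPa

14.5


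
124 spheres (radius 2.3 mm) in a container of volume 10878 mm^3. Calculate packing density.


V_sphere = 4/3*pi*2.3^3 = 50.965 mm^3
Total V = 124*50.965 = 6319.66 mm^3
PD = 6319.66 / 10878 = 0.581

0.581


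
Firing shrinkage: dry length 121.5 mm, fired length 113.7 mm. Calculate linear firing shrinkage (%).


FS = (121.5 - 113.7) / 121.5 * 100 = 6.42%

6.42


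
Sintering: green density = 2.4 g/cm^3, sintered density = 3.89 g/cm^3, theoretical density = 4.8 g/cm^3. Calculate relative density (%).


Relative = 3.89 / 4.8 * 100 = 81.0%

81.0


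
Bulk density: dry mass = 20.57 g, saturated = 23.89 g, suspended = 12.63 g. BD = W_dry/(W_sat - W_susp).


BD = 20.57 / (23.89 - 12.63) = 20.57 / 11.26 = 1.827 g/cm^3

1.827


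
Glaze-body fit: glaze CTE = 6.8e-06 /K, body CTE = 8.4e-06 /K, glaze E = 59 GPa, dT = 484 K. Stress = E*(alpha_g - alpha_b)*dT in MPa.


Stress = 59*1000*(6.8e-06 - 8.4e-06)*484 = -45.7 MPa

-45.7


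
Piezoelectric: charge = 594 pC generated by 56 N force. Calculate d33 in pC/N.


d33 = 594 / 56 = 10.6 pC/N

10.6


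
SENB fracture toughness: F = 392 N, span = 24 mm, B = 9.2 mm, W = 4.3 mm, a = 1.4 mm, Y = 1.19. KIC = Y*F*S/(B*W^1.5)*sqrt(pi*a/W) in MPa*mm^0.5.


KIC = 1.19*392*24/(9.2*4.3^1.5)*sqrt(pi*1.4/4.3) = 138.03

138.03


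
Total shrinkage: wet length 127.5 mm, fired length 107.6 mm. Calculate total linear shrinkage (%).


TS = (127.5 - 107.6) / 127.5 * 100 = 15.61%

15.61


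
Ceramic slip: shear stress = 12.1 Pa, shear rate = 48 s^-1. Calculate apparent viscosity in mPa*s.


eta = tau/gamma * 1000 = 12.1/48 * 1000 = 252.1 mPa*s

252.1


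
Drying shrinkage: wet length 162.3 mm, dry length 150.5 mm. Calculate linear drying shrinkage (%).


DS = (162.3 - 150.5) / 162.3 * 100 = 7.27%

7.27


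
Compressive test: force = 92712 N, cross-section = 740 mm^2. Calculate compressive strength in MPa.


CS = 92712 / 740 = 125.3 MPa

125.3


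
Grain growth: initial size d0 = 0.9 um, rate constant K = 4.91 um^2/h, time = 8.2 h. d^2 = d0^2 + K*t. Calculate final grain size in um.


d^2 = 0.9^2 + 4.91*8.2 = 41.072
d = sqrt(41.072) = 6.41 um

6.41


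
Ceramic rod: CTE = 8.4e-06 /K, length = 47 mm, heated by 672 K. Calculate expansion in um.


dL = 8.4e-06 * 47 * 672 * 1000 = 265.306 um

265.306


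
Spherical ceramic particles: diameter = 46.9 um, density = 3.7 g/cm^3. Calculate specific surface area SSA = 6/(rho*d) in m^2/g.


SSA = 6 / (3.7 * 46.9) = 0.035 m^2/g

0.035


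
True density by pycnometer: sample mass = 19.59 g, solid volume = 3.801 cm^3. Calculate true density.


TD = 19.59 / 3.801 = 5.154 g/cm^3

5.154


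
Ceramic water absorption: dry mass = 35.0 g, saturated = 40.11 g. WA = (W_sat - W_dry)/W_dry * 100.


WA = (40.11 - 35.0) / 35.0 * 100 = 14.6%

14.6


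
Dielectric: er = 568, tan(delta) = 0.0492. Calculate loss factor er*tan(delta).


Loss = 568 * 0.0492 = 27.946

27.946


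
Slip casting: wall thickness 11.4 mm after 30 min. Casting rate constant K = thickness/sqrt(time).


K = 11.4 / sqrt(30) = 11.4 / 5.4772 = 2.081 mm/min^0.5

2.081


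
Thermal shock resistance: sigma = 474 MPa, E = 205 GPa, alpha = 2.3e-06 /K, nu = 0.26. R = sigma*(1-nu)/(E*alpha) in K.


R = 474*(1-0.26)/(205*1000*2.3e-06) = 744 K

744


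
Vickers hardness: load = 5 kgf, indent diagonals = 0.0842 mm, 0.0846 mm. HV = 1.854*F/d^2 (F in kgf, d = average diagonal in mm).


d_avg = (0.0842+0.0846)/2 = 0.0844 mm
HV = 1.854*5/0.0844^2 = 1301

1301


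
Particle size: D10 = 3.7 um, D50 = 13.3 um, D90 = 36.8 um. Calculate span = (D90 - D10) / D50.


Span = (36.8 - 3.7) / 13.3 = 33.1 / 13.3 = 2.489

2.489


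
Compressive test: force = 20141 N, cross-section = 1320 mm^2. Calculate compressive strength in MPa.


CS = 20141 / 1320 = 15.3 MPa

15.3


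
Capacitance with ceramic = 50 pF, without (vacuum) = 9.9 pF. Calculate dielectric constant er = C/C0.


er = 50 / 9.9 = 5.05

5.05


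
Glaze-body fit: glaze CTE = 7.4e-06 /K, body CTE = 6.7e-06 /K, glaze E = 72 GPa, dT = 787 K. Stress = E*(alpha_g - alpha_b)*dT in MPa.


Stress = 72*1000*(7.4e-06 - 6.7e-06)*787 = 39.7 MPa

39.7


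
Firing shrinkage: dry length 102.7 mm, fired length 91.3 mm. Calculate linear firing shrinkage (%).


FS = (102.7 - 91.3) / 102.7 * 100 = 11.1%

11.1


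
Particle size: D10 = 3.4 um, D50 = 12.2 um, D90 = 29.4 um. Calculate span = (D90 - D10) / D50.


Span = (29.4 - 3.4) / 12.2 = 26.0 / 12.2 = 2.131

2.131


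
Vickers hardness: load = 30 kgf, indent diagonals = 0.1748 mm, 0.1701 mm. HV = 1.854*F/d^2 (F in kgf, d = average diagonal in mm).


d_avg = (0.1748+0.1701)/2 = 0.17245 mm
HV = 1.854*30/0.17245^2 = 1870

1870


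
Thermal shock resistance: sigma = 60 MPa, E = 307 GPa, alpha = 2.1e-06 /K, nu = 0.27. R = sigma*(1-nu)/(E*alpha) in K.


R = 60*(1-0.27)/(307*1000*2.1e-06) = 68 K

68


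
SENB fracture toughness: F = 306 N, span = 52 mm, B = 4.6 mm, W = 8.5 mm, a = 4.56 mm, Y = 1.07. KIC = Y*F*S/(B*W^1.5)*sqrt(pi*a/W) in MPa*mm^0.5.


KIC = 1.07*306*52/(4.6*8.5^1.5)*sqrt(pi*4.56/8.5) = 193.9

193.9


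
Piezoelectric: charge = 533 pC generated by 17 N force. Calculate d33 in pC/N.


d33 = 533 / 17 = 31.4 pC/N

31.4


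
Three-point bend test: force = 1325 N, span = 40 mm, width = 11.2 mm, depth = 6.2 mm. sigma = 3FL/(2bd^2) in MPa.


sigma = 3*1325*40/(2*11.2*6.2^2) = 184.7 MPa

184.7


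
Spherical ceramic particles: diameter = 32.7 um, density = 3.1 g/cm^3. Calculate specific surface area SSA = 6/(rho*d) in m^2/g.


SSA = 6 / (3.1 * 32.7) = 0.059 m^2/g

0.059


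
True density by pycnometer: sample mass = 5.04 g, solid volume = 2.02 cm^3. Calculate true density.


TD = 5.04 / 2.02 = 2.495 g/cm^3

2.495


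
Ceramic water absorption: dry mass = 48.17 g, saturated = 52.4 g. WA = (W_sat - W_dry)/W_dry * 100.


WA = (52.4 - 48.17) / 48.17 * 100 = 8.78%

8.78


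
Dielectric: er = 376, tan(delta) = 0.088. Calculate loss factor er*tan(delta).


Loss = 376 * 0.088 = 33.088

33.088


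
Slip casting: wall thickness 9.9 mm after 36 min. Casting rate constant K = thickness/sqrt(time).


K = 9.9 / sqrt(36) = 9.9 / 6.0 = 1.65 mm/min^0.5

1.65


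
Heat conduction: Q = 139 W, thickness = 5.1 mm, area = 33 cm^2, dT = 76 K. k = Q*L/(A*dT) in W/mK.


k = 139*5.1/1000/(33/10000*76) = 2.83 W/mK

2.83


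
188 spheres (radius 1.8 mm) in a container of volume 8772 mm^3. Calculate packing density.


V_sphere = 4/3*pi*1.8^3 = 24.429 mm^3
Total V = 188*24.429 = 4592.652 mm^3
PD = 4592.652 / 8772 = 0.524

0.524


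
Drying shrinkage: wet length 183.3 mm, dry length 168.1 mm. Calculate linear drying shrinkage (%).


DS = (183.3 - 168.1) / 183.3 * 100 = 8.29%

8.29


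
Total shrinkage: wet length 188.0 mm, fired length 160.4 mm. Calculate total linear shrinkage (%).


TS = (188.0 - 160.4) / 188.0 * 100 = 14.68%

14.68


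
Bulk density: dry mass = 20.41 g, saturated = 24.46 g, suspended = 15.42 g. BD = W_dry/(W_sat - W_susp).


BD = 20.41 / (24.46 - 15.42) = 20.41 / 9.04 = 2.258 g/cm^3

2.258


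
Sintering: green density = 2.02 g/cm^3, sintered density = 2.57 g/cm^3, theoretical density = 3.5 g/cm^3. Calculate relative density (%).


Relative = 2.57 / 3.5 * 100 = 73.4%

73.4


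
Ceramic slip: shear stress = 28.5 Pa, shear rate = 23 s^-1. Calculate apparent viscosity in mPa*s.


eta = tau/gamma * 1000 = 28.5/23 * 1000 = 1239.1 mPa*s

1239.1


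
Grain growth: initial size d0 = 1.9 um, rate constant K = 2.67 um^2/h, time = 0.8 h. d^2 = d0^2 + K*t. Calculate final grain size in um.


d^2 = 1.9^2 + 2.67*0.8 = 5.746
d = sqrt(5.746) = 2.4 um

2.4


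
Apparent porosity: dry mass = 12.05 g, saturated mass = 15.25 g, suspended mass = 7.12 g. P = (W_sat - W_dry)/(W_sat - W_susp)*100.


P = (15.25 - 12.05) / (15.25 - 7.12) * 100 = 3.2 / 8.13 * 100 = 39.4%

39.4


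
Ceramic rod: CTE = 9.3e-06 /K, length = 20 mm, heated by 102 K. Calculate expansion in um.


dL = 9.3e-06 * 20 * 102 * 1000 = 18.972 um

18.972


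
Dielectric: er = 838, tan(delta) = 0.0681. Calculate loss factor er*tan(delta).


Loss = 838 * 0.0681 = 57.068

57.068


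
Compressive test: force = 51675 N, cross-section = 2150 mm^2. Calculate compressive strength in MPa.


CS = 51675 / 2150 = 24.0 MPa

24.0


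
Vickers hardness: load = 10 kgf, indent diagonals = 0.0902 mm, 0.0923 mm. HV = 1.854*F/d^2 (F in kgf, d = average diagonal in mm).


d_avg = (0.0902+0.0923)/2 = 0.09125 mm
HV = 1.854*10/0.09125^2 = 2227

2227


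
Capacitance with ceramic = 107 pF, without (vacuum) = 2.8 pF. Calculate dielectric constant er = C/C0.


er = 107 / 2.8 = 38.21

38.21


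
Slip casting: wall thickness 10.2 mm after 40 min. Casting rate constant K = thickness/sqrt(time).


K = 10.2 / sqrt(40) = 10.2 / 6.3246 = 1.613 mm/min^0.5

1.613


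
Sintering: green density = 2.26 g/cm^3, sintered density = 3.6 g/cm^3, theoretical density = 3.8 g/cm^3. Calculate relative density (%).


Relative = 3.6 / 3.8 * 100 = 94.7%

94.7


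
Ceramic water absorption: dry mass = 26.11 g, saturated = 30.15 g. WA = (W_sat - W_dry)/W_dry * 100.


WA = (30.15 - 26.11) / 26.11 * 100 = 15.47%

15.47


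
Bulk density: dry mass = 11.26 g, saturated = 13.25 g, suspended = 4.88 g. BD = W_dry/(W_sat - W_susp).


BD = 11.26 / (13.25 - 4.88) = 11.26 / 8.37 = 1.345 g/cm^3

1.345


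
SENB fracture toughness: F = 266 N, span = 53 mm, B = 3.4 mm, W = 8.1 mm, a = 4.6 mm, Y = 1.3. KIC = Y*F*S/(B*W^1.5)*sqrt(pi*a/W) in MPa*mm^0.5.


KIC = 1.3*266*53/(3.4*8.1^1.5)*sqrt(pi*4.6/8.1) = 312.32

312.32


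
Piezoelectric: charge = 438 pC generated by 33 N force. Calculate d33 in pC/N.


d33 = 438 / 33 = 13.3 pC/N

13.3


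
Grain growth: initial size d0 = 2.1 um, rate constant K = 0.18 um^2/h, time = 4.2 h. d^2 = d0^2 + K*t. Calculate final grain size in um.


d^2 = 2.1^2 + 0.18*4.2 = 5.166
d = sqrt(5.166) = 2.27 um

2.27


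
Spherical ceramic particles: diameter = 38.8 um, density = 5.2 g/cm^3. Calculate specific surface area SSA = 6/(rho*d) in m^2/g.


SSA = 6 / (5.2 * 38.8) = 0.03 m^2/g

0.03


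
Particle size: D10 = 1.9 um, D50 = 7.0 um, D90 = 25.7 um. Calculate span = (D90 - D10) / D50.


Span = (25.7 - 1.9) / 7.0 = 23.8 / 7.0 = 3.4

3.4


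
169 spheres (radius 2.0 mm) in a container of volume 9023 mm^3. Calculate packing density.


V_sphere = 4/3*pi*2.0^3 = 33.5103 mm^3
Total V = 169*33.5103 = 5663.2407 mm^3
PD = 5663.2407 / 9023 = 0.628

0.628


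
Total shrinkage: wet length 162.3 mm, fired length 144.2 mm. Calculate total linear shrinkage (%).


TS = (162.3 - 144.2) / 162.3 * 100 = 11.15%

11.15


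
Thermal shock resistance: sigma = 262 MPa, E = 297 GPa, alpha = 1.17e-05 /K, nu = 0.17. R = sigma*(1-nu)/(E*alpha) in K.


R = 262*(1-0.17)/(297*1000*1.17e-05) = 63 K

63


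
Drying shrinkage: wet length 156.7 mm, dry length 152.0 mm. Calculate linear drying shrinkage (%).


DS = (156.7 - 152.0) / 156.7 * 100 = 3.0%

3.0


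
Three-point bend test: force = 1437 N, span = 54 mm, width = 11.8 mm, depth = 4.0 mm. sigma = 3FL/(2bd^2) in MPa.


sigma = 3*1437*54/(2*11.8*4.0^2) = 616.5 MPa

616.5


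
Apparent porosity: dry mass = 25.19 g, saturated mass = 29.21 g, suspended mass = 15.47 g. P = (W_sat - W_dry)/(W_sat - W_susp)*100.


P = (29.21 - 25.19) / (29.21 - 15.47) * 100 = 4.02 / 13.74 * 100 = 29.3%

29.3


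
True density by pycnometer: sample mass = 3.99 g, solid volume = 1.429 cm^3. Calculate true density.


TD = 3.99 / 1.429 = 2.792 g/cm^3

2.792


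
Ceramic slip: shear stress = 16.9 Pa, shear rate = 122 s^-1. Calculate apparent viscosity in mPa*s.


eta = tau/gamma * 1000 = 16.9/122 * 1000 = 138.5 mPa*s

138.5


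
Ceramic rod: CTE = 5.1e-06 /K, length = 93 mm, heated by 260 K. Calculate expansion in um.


dL = 5.1e-06 * 93 * 260 * 1000 = 123.318 um

123.318


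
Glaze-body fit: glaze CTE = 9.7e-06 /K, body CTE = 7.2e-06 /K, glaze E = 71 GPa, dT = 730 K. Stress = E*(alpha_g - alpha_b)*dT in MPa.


Stress = 71*1000*(9.7e-06 - 7.2e-06)*730 = 129.6 MPa

129.6


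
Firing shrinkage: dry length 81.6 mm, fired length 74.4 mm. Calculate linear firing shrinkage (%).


FS = (81.6 - 74.4) / 81.6 * 100 = 8.82%

8.82


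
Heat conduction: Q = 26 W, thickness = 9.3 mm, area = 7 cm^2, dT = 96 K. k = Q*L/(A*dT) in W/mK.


k = 26*9.3/1000/(7/10000*96) = 3.6 W/mK

3.6


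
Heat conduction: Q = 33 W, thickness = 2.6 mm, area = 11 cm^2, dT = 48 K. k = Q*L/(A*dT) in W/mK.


k = 33*2.6/1000/(11/10000*48) = 1.63 W/mK

1.63


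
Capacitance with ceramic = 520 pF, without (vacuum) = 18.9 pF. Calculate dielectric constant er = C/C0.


er = 520 / 18.9 = 27.51

27.51


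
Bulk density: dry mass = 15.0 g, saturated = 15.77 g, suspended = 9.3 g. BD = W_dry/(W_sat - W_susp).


BD = 15.0 / (15.77 - 9.3) = 15.0 / 6.47 = 2.318 g/cm^3

2.318


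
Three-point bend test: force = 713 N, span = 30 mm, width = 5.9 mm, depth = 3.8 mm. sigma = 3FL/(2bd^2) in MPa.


sigma = 3*713*30/(2*5.9*3.8^2) = 376.6 MPa

376.6


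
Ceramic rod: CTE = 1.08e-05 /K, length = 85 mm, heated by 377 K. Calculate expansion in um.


dL = 1.08e-05 * 85 * 377 * 1000 = 346.086 um

346.086


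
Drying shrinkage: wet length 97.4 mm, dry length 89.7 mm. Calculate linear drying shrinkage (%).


DS = (97.4 - 89.7) / 97.4 * 100 = 7.91%

7.91


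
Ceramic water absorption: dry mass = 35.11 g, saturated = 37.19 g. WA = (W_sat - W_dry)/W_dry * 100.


WA = (37.19 - 35.11) / 35.11 * 100 = 5.92%

5.92


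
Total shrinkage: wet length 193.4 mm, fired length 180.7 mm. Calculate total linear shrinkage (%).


TS = (193.4 - 180.7) / 193.4 * 100 = 6.57%

6.57


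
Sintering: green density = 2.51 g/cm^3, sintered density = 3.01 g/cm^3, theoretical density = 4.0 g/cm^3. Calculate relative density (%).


Relative = 3.01 / 4.0 * 100 = 75.3%

75.3


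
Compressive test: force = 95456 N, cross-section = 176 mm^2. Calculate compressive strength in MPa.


CS = 95456 / 176 = 542.4 MPa

542.4


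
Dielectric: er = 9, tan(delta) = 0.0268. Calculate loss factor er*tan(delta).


Loss = 9 * 0.0268 = 0.241

0.241


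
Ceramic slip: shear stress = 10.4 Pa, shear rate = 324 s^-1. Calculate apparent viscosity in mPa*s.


eta = tau/gamma * 1000 = 10.4/324 * 1000 = 32.1 mPa*s

32.1


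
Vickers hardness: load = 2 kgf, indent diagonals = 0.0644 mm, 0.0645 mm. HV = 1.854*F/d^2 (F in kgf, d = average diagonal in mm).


d_avg = (0.0644+0.0645)/2 = 0.06445 mm
HV = 1.854*2/0.06445^2 = 893

893


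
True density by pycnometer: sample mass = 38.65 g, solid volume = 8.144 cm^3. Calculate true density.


TD = 38.65 / 8.144 = 4.746 g/cm^3

4.746


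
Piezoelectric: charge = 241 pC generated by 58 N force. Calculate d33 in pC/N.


d33 = 241 / 58 = 4.2 pC/N

4.2


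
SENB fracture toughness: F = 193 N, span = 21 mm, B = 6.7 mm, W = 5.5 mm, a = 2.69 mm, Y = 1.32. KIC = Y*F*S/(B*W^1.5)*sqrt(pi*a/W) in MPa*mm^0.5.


KIC = 1.32*193*21/(6.7*5.5^1.5)*sqrt(pi*2.69/5.5) = 76.74

76.74


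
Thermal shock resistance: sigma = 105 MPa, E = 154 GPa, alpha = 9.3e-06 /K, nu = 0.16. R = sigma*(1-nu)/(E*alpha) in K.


R = 105*(1-0.16)/(154*1000*9.3e-06) = 62 K

62


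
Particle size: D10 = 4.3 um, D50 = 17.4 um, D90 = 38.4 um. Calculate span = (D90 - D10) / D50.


Span = (38.4 - 4.3) / 17.4 = 34.1 / 17.4 = 1.96

1.96


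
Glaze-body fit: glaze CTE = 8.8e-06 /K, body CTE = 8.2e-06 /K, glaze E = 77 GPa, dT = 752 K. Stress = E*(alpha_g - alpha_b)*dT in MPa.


Stress = 77*1000*(8.8e-06 - 8.2e-06)*752 = 34.7 MPa

34.7


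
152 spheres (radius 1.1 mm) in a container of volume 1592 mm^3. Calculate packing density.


V_sphere = 4/3*pi*1.1^3 = 5.5753 mm^3
Total V = 152*5.5753 = 847.4456 mm^3
PD = 847.4456 / 1592 = 0.532

0.532


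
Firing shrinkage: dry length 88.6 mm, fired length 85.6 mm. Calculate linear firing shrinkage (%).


FS = (88.6 - 85.6) / 88.6 * 100 = 3.39%

3.39


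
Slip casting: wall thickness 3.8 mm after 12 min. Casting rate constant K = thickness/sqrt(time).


K = 3.8 / sqrt(12) = 3.8 / 3.4641 = 1.097 mm/min^0.5

1.097


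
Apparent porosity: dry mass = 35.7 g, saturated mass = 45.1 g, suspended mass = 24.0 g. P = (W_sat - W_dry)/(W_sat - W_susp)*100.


P = (45.1 - 35.7) / (45.1 - 24.0) * 100 = 9.4 / 21.1 * 100 = 44.5%

44.5


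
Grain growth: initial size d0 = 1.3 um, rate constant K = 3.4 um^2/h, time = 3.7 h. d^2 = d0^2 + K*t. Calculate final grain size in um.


d^2 = 1.3^2 + 3.4*3.7 = 14.27
d = sqrt(14.27) = 3.78 um

3.78


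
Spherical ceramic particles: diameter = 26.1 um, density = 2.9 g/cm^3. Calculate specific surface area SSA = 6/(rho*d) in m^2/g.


SSA = 6 / (2.9 * 26.1) = 0.079 m^2/g

0.079


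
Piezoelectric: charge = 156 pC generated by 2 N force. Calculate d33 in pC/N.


d33 = 156 / 2 = 78.0 pC/N

78.0


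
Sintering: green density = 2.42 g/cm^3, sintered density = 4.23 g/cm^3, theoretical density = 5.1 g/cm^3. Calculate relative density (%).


Relative = 4.23 / 5.1 * 100 = 82.9%

82.9


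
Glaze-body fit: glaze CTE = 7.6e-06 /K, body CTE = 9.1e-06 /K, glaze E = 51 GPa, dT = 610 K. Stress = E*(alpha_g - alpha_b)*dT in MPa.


Stress = 51*1000*(7.6e-06 - 9.1e-06)*610 = -46.7 MPa

-46.7


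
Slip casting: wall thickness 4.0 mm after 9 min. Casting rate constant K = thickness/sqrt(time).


K = 4.0 / sqrt(9) = 4.0 / 3.0 = 1.333 mm/min^0.5

1.333


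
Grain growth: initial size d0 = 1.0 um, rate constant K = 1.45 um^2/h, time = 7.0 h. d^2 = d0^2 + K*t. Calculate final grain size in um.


d^2 = 1.0^2 + 1.45*7.0 = 11.15
d = sqrt(11.15) = 3.34 um

3.34


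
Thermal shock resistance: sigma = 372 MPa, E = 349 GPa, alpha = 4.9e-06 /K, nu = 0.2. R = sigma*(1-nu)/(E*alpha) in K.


R = 372*(1-0.2)/(349*1000*4.9e-06) = 174 K

174


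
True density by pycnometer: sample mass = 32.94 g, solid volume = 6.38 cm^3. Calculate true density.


TD = 32.94 / 6.38 = 5.163 g/cm^3

5.163


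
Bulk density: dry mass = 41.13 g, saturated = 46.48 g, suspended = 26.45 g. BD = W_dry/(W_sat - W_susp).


BD = 41.13 / (46.48 - 26.45) = 41.13 / 20.03 = 2.053 g/cm^3

2.053


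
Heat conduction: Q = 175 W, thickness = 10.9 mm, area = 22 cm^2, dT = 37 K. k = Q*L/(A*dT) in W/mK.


k = 175*10.9/1000/(22/10000*37) = 23.43 W/mK

23.43


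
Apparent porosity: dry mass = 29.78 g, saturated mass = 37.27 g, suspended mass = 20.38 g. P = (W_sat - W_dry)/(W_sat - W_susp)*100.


P = (37.27 - 29.78) / (37.27 - 20.38) * 100 = 7.49 / 16.89 * 100 = 44.3%

44.3


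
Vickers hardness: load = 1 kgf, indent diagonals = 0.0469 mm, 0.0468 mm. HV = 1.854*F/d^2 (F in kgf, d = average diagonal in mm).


d_avg = (0.0469+0.0468)/2 = 0.04685 mm
HV = 1.854*1/0.04685^2 = 845

845


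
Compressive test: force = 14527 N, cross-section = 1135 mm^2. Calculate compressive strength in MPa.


CS = 14527 / 1135 = 12.8 MPa

12.8


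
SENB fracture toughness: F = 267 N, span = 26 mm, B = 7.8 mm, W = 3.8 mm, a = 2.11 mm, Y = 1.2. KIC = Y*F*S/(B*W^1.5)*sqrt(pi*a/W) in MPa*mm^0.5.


KIC = 1.2*267*26/(7.8*3.8^1.5)*sqrt(pi*2.11/3.8) = 190.42

190.42


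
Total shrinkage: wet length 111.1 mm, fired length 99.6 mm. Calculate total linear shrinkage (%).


TS = (111.1 - 99.6) / 111.1 * 100 = 10.35%

10.35


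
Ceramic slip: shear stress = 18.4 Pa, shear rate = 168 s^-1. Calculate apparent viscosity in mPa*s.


eta = tau/gamma * 1000 = 18.4/168 * 1000 = 109.5 mPa*s

109.5


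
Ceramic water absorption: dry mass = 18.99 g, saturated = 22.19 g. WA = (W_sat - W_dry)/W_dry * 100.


WA = (22.19 - 18.99) / 18.99 * 100 = 16.85%

16.85


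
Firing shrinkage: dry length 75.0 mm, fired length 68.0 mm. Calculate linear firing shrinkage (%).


FS = (75.0 - 68.0) / 75.0 * 100 = 9.33%

9.33


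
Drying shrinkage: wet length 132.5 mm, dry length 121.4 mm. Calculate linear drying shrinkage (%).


DS = (132.5 - 121.4) / 132.5 * 100 = 8.38%

8.38


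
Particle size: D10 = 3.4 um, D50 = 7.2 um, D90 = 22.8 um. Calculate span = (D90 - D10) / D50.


Span = (22.8 - 3.4) / 7.2 = 19.4 / 7.2 = 2.694

2.694


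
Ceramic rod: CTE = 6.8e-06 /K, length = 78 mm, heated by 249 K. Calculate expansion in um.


dL = 6.8e-06 * 78 * 249 * 1000 = 132.07 um

132.07


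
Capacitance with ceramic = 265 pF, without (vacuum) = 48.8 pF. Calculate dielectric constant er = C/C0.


er = 265 / 48.8 = 5.43

5.43


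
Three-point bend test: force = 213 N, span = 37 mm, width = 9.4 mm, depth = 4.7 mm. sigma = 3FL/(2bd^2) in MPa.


sigma = 3*213*37/(2*9.4*4.7^2) = 56.9 MPa

56.9


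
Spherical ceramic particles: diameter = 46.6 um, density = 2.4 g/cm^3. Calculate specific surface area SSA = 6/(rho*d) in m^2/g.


SSA = 6 / (2.4 * 46.6) = 0.054 m^2/g

0.054


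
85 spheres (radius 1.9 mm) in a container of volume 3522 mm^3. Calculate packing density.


V_sphere = 4/3*pi*1.9^3 = 28.7309 mm^3
Total V = 85*28.7309 = 2442.1265 mm^3
PD = 2442.1265 / 3522 = 0.693

0.693


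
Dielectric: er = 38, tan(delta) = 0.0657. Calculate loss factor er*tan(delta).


Loss = 38 * 0.0657 = 2.497

2.497


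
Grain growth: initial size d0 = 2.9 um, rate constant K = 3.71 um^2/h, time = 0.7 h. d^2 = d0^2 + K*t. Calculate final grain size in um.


d^2 = 2.9^2 + 3.71*0.7 = 11.007
d = sqrt(11.007) = 3.32 um

3.32


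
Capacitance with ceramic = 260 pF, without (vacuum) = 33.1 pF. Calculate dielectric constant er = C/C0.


er = 260 / 33.1 = 7.85

7.85


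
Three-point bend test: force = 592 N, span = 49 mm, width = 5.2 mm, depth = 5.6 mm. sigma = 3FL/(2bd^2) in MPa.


sigma = 3*592*49/(2*5.2*5.6^2) = 266.8 MPa

266.8


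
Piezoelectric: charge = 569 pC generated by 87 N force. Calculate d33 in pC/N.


d33 = 569 / 87 = 6.5 pC/N

6.5


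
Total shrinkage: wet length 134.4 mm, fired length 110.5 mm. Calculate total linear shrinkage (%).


TS = (134.4 - 110.5) / 134.4 * 100 = 17.78%

17.78


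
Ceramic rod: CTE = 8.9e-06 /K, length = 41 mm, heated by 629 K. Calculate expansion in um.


dL = 8.9e-06 * 41 * 629 * 1000 = 229.522 um

229.522


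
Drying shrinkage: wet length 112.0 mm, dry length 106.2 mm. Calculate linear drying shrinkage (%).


DS = (112.0 - 106.2) / 112.0 * 100 = 5.18%

5.18


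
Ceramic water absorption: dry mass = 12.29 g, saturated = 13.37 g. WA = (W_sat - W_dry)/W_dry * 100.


WA = (13.37 - 12.29) / 12.29 * 100 = 8.79%

8.79


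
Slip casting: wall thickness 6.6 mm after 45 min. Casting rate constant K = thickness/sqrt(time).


K = 6.6 / sqrt(45) = 6.6 / 6.7082 = 0.984 mm/min^0.5

0.984


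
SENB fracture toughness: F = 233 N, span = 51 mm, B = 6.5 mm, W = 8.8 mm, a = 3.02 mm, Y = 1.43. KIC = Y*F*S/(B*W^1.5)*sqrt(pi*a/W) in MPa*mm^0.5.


KIC = 1.43*233*51/(6.5*8.8^1.5)*sqrt(pi*3.02/8.8) = 103.98

103.98


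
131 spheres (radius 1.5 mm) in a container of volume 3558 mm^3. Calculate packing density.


V_sphere = 4/3*pi*1.5^3 = 14.1372 mm^3
Total V = 131*14.1372 = 1851.9732 mm^3
PD = 1851.9732 / 3558 = 0.521

0.521


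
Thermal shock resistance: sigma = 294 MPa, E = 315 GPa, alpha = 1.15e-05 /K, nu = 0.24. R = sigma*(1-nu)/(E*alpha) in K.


R = 294*(1-0.24)/(315*1000*1.15e-05) = 62 K

62


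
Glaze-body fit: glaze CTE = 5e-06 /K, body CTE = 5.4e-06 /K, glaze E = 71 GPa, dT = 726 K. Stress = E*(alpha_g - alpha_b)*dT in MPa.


Stress = 71*1000*(5e-06 - 5.4e-06)*726 = -20.6 MPa

-20.6


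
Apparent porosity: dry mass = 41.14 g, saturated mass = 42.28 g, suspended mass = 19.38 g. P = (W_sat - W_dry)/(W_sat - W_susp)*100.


P = (42.28 - 41.14) / (42.28 - 19.38) * 100 = 1.14 / 22.9 * 100 = 5.0%

5.0


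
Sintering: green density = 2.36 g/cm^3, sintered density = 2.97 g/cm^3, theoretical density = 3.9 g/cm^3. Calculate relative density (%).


Relative = 2.97 / 3.9 * 100 = 76.2%

76.2


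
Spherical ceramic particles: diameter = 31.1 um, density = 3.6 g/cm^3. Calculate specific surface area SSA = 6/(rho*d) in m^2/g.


SSA = 6 / (3.6 * 31.1) = 0.054 m^2/g

0.054


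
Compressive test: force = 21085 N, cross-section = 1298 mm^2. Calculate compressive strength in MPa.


CS = 21085 / 1298 = 16.2 MPa

16.2


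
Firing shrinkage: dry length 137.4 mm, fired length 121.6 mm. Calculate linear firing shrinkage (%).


FS = (137.4 - 121.6) / 137.4 * 100 = 11.5%

11.5


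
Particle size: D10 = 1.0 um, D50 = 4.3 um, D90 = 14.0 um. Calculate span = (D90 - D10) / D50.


Span = (14.0 - 1.0) / 4.3 = 13.0 / 4.3 = 3.023

3.023


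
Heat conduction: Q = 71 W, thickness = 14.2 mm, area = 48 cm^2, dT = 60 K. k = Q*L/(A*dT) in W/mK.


k = 71*14.2/1000/(48/10000*60) = 3.5 W/mK

3.5


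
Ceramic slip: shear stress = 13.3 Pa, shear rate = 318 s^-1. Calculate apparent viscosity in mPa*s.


eta = tau/gamma * 1000 = 13.3/318 * 1000 = 41.8 mPa*s

41.8


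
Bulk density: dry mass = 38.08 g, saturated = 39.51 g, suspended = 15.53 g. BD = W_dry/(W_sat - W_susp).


BD = 38.08 / (39.51 - 15.53) = 38.08 / 23.98 = 1.588 g/cm^3

1.588


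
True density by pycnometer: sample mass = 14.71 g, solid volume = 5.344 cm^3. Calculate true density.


TD = 14.71 / 5.344 = 2.753 g/cm^3

2.753


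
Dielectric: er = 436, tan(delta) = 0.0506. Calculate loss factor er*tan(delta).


Loss = 436 * 0.0506 = 22.062

22.062


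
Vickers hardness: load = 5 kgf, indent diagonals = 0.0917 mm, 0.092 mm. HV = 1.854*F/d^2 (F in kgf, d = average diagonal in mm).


d_avg = (0.0917+0.092)/2 = 0.09185 mm
HV = 1.854*5/0.09185^2 = 1099

1099


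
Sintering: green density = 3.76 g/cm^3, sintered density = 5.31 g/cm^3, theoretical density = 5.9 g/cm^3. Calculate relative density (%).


Relative = 5.31 / 5.9 * 100 = 90.0%

90.0


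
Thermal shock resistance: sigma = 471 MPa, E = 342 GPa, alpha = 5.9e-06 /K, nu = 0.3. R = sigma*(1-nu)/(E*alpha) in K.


R = 471*(1-0.3)/(342*1000*5.9e-06) = 163 K

163


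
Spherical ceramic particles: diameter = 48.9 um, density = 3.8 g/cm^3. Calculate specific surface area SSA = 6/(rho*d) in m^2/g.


SSA = 6 / (3.8 * 48.9) = 0.032 m^2/g

0.032


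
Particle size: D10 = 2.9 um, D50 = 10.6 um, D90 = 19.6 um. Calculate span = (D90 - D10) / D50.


Span = (19.6 - 2.9) / 10.6 = 16.7 / 10.6 = 1.575

1.575


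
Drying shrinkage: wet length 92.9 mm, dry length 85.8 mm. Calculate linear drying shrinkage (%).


DS = (92.9 - 85.8) / 92.9 * 100 = 7.64%

7.64


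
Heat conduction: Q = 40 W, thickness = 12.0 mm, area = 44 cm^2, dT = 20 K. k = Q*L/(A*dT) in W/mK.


k = 40*12.0/1000/(44/10000*20) = 5.45 W/mK

5.45


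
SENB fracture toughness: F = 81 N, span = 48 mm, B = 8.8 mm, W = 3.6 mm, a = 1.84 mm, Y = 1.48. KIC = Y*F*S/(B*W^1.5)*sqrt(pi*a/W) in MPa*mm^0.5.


KIC = 1.48*81*48/(8.8*3.6^1.5)*sqrt(pi*1.84/3.6) = 121.31

121.31


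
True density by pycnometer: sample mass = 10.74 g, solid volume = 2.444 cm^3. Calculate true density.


TD = 10.74 / 2.444 = 4.394 g/cm^3

4.394


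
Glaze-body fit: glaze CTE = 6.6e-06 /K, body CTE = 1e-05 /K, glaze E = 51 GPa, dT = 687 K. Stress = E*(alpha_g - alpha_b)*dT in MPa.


Stress = 51*1000*(6.6e-06 - 1e-05)*687 = -119.1 MPa

-119.1


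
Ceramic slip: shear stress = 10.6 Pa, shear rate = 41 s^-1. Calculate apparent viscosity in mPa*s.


eta = tau/gamma * 1000 = 10.6/41 * 1000 = 258.5 mPa*s

258.5


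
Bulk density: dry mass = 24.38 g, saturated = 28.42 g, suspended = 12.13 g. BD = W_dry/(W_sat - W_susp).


BD = 24.38 / (28.42 - 12.13) = 24.38 / 16.29 = 1.497 g/cm^3

1.497


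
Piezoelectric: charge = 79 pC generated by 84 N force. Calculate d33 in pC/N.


d33 = 79 / 84 = 0.9 pC/N

0.9


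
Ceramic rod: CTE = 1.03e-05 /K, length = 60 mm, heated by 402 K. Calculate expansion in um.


dL = 1.03e-05 * 60 * 402 * 1000 = 248.436 um

248.436


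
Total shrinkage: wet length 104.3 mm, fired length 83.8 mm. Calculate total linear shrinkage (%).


TS = (104.3 - 83.8) / 104.3 * 100 = 19.65%

19.65


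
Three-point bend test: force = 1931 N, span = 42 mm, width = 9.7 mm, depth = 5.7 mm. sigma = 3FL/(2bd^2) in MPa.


sigma = 3*1931*42/(2*9.7*5.7^2) = 386.0 MPa

386.0


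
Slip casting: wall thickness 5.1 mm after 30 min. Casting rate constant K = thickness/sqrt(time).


K = 5.1 / sqrt(30) = 5.1 / 5.4772 = 0.931 mm/min^0.5

0.931


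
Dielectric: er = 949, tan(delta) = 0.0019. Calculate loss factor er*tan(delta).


Loss = 949 * 0.0019 = 1.803

1.803


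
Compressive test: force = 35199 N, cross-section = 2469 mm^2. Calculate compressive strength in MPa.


CS = 35199 / 2469 = 14.3 MPa

14.3


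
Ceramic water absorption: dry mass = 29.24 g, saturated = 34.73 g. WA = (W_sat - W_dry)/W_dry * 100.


WA = (34.73 - 29.24) / 29.24 * 100 = 18.78%

18.78


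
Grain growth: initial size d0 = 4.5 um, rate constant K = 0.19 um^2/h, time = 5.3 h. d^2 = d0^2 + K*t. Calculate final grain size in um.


d^2 = 4.5^2 + 0.19*5.3 = 21.257
d = sqrt(21.257) = 4.61 um

4.61


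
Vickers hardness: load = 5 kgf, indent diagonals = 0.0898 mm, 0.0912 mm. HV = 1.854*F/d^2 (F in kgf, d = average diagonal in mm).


d_avg = (0.0898+0.0912)/2 = 0.0905 mm
HV = 1.854*5/0.0905^2 = 1132

1132


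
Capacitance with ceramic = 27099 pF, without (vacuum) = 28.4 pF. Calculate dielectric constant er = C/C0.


er = 27099 / 28.4 = 954.19

954.19


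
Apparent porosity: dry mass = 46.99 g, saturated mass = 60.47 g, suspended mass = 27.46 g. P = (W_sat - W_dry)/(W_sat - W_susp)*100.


P = (60.47 - 46.99) / (60.47 - 27.46) * 100 = 13.48 / 33.01 * 100 = 40.8%

40.8


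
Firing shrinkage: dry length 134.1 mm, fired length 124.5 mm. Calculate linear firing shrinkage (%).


FS = (134.1 - 124.5) / 134.1 * 100 = 7.16%

7.16


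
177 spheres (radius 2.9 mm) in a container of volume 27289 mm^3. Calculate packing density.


V_sphere = 4/3*pi*2.9^3 = 102.1604 mm^3
Total V = 177*102.1604 = 18082.3908 mm^3
PD = 18082.3908 / 27289 = 0.663

0.663


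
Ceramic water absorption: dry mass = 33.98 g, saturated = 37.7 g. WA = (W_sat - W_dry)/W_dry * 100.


WA = (37.7 - 33.98) / 33.98 * 100 = 10.95%

10.95


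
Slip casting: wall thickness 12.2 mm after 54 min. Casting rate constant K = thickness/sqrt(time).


K = 12.2 / sqrt(54) = 12.2 / 7.3485 = 1.66 mm/min^0.5

1.66


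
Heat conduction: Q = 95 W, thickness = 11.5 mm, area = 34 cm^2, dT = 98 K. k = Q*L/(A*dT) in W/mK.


k = 95*11.5/1000/(34/10000*98) = 3.28 W/mK

3.28


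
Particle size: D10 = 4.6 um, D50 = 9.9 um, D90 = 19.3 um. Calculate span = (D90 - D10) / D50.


Span = (19.3 - 4.6) / 9.9 = 14.7 / 9.9 = 1.485

1.485


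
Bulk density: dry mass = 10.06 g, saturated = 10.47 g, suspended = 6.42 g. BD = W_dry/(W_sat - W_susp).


BD = 10.06 / (10.47 - 6.42) = 10.06 / 4.05 = 2.484 g/cm^3

2.484


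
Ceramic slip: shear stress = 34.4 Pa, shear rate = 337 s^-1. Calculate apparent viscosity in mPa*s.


eta = tau/gamma * 1000 = 34.4/337 * 1000 = 102.1 mPa*s

102.1


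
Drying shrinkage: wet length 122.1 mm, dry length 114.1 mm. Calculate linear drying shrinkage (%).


DS = (122.1 - 114.1) / 122.1 * 100 = 6.55%

6.55


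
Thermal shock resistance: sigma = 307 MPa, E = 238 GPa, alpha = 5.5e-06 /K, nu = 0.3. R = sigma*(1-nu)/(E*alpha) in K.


R = 307*(1-0.3)/(238*1000*5.5e-06) = 164 K

164


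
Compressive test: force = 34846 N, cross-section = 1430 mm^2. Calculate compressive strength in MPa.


CS = 34846 / 1430 = 24.4 MPa

24.4


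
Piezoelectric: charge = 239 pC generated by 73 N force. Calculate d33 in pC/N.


d33 = 239 / 73 = 3.3 pC/N

3.3


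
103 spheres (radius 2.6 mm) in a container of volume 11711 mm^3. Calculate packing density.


V_sphere = 4/3*pi*2.6^3 = 73.6222 mm^3
Total V = 103*73.6222 = 7583.0866 mm^3
PD = 7583.0866 / 11711 = 0.648

0.648


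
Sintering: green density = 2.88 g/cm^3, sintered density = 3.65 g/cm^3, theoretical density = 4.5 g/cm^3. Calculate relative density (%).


Relative = 3.65 / 4.5 * 100 = 81.1%

81.1


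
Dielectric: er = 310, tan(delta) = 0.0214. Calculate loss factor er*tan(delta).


Loss = 310 * 0.0214 = 6.634

6.634


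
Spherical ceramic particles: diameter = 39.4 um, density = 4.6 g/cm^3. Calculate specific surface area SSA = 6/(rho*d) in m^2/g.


SSA = 6 / (4.6 * 39.4) = 0.033 m^2/g

0.033


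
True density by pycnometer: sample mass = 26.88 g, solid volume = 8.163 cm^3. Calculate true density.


TD = 26.88 / 8.163 = 3.293 g/cm^3

3.293


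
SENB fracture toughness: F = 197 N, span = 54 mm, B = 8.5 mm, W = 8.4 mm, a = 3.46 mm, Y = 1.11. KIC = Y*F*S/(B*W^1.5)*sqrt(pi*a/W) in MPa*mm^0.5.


KIC = 1.11*197*54/(8.5*8.4^1.5)*sqrt(pi*3.46/8.4) = 64.91

64.91


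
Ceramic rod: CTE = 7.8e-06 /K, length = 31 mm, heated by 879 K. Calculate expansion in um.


dL = 7.8e-06 * 31 * 879 * 1000 = 212.542 um

212.542


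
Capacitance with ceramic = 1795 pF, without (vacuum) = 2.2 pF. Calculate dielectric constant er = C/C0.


er = 1795 / 2.2 = 815.91

815.91


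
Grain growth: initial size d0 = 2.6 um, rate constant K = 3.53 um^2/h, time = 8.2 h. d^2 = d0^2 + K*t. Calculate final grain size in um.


d^2 = 2.6^2 + 3.53*8.2 = 35.706
d = sqrt(35.706) = 5.98 um

5.98


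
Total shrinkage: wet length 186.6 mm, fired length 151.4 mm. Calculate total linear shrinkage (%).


TS = (186.6 - 151.4) / 186.6 * 100 = 18.86%

18.86


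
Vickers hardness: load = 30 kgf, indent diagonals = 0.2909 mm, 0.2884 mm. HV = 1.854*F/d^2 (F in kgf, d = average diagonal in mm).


d_avg = (0.2909+0.2884)/2 = 0.28965 mm
HV = 1.854*30/0.28965^2 = 663

663


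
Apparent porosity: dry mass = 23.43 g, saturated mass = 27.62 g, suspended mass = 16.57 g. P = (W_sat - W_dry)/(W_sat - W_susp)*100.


P = (27.62 - 23.43) / (27.62 - 16.57) * 100 = 4.19 / 11.05 * 100 = 37.9%

37.9


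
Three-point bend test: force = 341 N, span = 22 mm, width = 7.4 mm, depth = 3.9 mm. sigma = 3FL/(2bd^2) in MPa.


sigma = 3*341*22/(2*7.4*3.9^2) = 100.0 MPa

100.0


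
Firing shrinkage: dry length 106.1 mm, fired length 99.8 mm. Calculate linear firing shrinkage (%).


FS = (106.1 - 99.8) / 106.1 * 100 = 5.94%

5.94


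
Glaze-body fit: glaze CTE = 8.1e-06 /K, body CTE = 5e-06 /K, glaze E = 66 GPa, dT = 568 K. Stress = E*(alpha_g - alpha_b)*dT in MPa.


Stress = 66*1000*(8.1e-06 - 5e-06)*568 = 116.2 MPa

116.2


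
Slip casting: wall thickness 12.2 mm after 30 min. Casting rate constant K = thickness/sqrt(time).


K = 12.2 / sqrt(30) = 12.2 / 5.4772 = 2.227 mm/min^0.5

2.227


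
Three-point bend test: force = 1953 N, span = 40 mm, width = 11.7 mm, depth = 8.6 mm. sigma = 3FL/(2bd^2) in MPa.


sigma = 3*1953*40/(2*11.7*8.6^2) = 135.4 MPa

135.4


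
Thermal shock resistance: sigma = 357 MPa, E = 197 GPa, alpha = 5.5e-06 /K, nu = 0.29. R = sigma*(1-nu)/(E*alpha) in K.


R = 357*(1-0.29)/(197*1000*5.5e-06) = 234 K

234


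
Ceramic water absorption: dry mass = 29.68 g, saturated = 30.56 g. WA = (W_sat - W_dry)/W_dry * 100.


WA = (30.56 - 29.68) / 29.68 * 100 = 2.96%

2.96


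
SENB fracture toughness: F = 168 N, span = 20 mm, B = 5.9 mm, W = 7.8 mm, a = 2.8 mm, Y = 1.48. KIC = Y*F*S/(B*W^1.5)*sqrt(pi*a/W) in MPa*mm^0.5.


KIC = 1.48*168*20/(5.9*7.8^1.5)*sqrt(pi*2.8/7.8) = 41.09

41.09


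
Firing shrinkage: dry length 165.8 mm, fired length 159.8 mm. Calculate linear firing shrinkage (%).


FS = (165.8 - 159.8) / 165.8 * 100 = 3.62%

3.62


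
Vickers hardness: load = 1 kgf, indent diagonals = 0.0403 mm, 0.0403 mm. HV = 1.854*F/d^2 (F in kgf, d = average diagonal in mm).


d_avg = (0.0403+0.0403)/2 = 0.0403 mm
HV = 1.854*1/0.0403^2 = 1142

1142


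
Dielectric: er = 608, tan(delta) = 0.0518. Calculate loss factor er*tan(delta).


Loss = 608 * 0.0518 = 31.494

31.494


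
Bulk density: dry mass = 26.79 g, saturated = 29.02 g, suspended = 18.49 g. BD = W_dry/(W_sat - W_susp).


BD = 26.79 / (29.02 - 18.49) = 26.79 / 10.53 = 2.544 g/cm^3

2.544


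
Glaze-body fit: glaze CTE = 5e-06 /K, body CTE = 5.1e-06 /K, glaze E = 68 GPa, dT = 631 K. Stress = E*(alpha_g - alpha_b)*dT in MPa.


Stress = 68*1000*(5e-06 - 5.1e-06)*631 = -4.3 MPa

-4.3


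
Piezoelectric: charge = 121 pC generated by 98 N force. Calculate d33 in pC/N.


d33 = 121 / 98 = 1.2 pC/N

1.2


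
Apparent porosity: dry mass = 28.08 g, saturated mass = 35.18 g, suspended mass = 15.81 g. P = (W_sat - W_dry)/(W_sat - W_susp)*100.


P = (35.18 - 28.08) / (35.18 - 15.81) * 100 = 7.1 / 19.37 * 100 = 36.7%

36.7


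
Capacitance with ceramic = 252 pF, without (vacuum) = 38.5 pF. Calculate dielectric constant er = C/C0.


er = 252 / 38.5 = 6.55

6.55


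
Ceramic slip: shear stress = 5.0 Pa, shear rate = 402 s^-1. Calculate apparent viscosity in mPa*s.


eta = tau/gamma * 1000 = 5.0/402 * 1000 = 12.4 mPa*s

12.4


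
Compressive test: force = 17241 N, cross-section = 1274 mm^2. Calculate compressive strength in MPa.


CS = 17241 / 1274 = 13.5 MPa

13.5


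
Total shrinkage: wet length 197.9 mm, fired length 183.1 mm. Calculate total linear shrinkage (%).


TS = (197.9 - 183.1) / 197.9 * 100 = 7.48%

7.48


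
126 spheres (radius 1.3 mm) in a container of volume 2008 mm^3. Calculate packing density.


V_sphere = 4/3*pi*1.3^3 = 9.2028 mm^3
Total V = 126*9.2028 = 1159.5528 mm^3
PD = 1159.5528 / 2008 = 0.577

0.577


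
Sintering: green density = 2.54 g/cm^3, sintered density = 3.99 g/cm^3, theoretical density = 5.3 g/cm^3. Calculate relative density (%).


Relative = 3.99 / 5.3 * 100 = 75.3%

75.3


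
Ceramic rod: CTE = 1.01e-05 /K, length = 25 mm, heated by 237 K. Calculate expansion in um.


dL = 1.01e-05 * 25 * 237 * 1000 = 59.843 um

59.843


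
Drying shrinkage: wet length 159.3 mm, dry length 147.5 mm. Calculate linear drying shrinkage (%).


DS = (159.3 - 147.5) / 159.3 * 100 = 7.41%

7.41


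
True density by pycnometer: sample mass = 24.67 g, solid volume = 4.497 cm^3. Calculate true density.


TD = 24.67 / 4.497 = 5.486 g/cm^3

5.486


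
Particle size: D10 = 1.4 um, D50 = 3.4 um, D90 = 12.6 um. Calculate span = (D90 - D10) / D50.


Span = (12.6 - 1.4) / 3.4 = 11.2 / 3.4 = 3.294

3.294


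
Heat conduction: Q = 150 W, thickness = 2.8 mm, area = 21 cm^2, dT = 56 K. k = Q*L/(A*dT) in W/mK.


k = 150*2.8/1000/(21/10000*56) = 3.57 W/mK

3.57
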